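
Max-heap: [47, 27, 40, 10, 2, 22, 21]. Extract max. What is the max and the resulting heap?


Max = 47
Replace root with last, heapify down
Resulting heap: [40, 27, 22, 10, 2, 21]


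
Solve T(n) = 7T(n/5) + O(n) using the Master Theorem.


a=7, b=5, c=1. log_5(7)=1.209 > c=1. Case 1: O(n^log_b(a)) = O(n^1.209)
Complexity: O(n^1.209)


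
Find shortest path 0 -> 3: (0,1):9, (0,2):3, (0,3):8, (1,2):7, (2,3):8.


Dijkstra from 0:
Distances: {0: 0, 1: 9, 2: 3, 3: 8}
Shortest distance to 3 = 8, path = [0, 3]


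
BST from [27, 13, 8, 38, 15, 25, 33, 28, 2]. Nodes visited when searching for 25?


BST root = 27
Search for 25: compare at each node
Path: [27, 13, 15, 25]


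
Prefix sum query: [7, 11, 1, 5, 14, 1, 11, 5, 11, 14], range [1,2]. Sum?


Prefix sums: [0, 7, 18, 19, 24, 38, 39, 50, 55, 66, 80]
Sum[1..2] = prefix[3] - prefix[1] = 19 - 7 = 12


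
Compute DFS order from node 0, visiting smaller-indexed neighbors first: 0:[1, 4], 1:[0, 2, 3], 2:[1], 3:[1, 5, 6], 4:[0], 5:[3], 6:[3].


DFS stack-based: start with [0]
Visit order: [0, 1, 2, 3, 5, 6, 4]


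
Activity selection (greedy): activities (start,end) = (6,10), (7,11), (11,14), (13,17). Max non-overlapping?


Greedy: pick earliest-ending, then skip overlaps.
Selected (2 activities): [(6, 10), (11, 14)]


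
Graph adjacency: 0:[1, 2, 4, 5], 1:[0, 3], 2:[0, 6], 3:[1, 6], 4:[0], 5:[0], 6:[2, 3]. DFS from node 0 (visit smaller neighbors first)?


DFS stack-based: start with [0]
Visit order: [0, 1, 3, 6, 2, 4, 5]


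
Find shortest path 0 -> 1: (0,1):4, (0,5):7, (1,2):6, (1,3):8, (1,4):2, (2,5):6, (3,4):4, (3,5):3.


Dijkstra from 0:
Distances: {0: 0, 1: 4, 2: 10, 3: 10, 4: 6, 5: 7}
Shortest distance to 1 = 4, path = [0, 1]


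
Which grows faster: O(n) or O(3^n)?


linear grows slower than exponential (base 3)
O(n) is asymptotically smaller; O(3^n) grows faster


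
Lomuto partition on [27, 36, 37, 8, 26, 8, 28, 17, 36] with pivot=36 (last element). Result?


Elements <= 36 go left of pivot.
Result: [27, 36, 8, 26, 8, 28, 17, 36, 37], pivot at index 7


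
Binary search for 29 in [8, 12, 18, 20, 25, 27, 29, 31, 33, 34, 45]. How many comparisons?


Search for 29:
[0,10] mid=5 arr[5]=27
[6,10] mid=8 arr[8]=33
[6,7] mid=6 arr[6]=29
Total: 3 comparisons


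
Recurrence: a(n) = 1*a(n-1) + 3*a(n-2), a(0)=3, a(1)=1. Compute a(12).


Build bottom-up:
...a(10)=5731, a(11)=13114, a(12)=1*13114+3*5731=30307


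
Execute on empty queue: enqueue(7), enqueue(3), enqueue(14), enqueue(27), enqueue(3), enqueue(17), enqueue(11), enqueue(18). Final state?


enqueue(7) -> [7]
enqueue(3) -> [7, 3]
enqueue(14) -> [7, 3, 14]
enqueue(27) -> [7, 3, 14, 27]
enqueue(3) -> [7, 3, 14, 27, 3]
enqueue(17) -> [7, 3, 14, 27, 3, 17]
enqueue(11) -> [7, 3, 14, 27, 3, 17, 11]
enqueue(18) -> [7, 3, 14, 27, 3, 17, 11, 18]
Final queue (front to back): [7, 3, 14, 27, 3, 17, 11, 18]


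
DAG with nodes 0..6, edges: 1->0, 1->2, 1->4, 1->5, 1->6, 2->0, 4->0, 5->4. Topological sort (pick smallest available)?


Kahn's algorithm, process smallest node first
Order: [1, 2, 3, 5, 4, 0, 6]


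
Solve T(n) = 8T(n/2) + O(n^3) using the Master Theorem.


a=8, b=2, c=3. log_2(8)=3 = c=3. Case 2: O(n^c log n) = O(n^3 log n)
Complexity: O(n^3 log n)


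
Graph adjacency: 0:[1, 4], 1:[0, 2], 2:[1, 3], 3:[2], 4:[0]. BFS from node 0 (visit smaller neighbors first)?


BFS queue: start with [0]
Visit order: [0, 1, 4, 2, 3]


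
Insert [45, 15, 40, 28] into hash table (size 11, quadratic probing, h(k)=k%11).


Insertions: 45->slot 1; 15->slot 4; 40->slot 7; 28->slot 6
Table: [None, 45, None, None, 15, None, 28, 40, None, None, None]


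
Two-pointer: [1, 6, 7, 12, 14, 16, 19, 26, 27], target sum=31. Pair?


Two pointers: lo=0, hi=8
Found pair: (12, 19) summing to 31


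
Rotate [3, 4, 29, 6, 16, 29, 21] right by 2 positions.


Right rotate by 2: [29, 21, 3, 4, 29, 6, 16]


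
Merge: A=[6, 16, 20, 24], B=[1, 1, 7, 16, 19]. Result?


Compare heads, take smaller each step.
Merged: [1, 1, 6, 7, 16, 16, 19, 20, 24]


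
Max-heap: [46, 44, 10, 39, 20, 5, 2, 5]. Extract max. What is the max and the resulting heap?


Max = 46
Replace root with last, heapify down
Resulting heap: [44, 39, 10, 5, 20, 5, 2]


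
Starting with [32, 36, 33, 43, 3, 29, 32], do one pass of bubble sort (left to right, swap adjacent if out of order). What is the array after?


After one pass: [32, 33, 36, 3, 29, 32, 43]


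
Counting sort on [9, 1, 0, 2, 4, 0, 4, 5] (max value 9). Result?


Count array: [2, 1, 1, 0, 2, 1, 0, 0, 0, 1]
Reconstruct: [0, 0, 1, 2, 4, 4, 5, 9]


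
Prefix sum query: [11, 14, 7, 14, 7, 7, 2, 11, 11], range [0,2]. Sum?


Prefix sums: [0, 11, 25, 32, 46, 53, 60, 62, 73, 84]
Sum[0..2] = prefix[3] - prefix[0] = 32 - 0 = 32


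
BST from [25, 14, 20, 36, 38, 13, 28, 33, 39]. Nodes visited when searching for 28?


BST root = 25
Search for 28: compare at each node
Path: [25, 36, 28]


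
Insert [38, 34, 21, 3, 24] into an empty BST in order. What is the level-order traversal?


Root = 38; build tree by BST insertion.
Level-Order traversal: [38, 34, 21, 3, 24]


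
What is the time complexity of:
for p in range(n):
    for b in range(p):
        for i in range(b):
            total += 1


Per nesting level: O(n) * O(n) [triangular over p] * O(n) [triangular over b] = O(n^3)
Complexity: O(n^3)


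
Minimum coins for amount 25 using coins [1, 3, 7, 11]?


dp[0]=0; dp[i]=1+min(dp[i-c] for c in coins)
...dp[20]=4, dp[21]=3, dp[22]=2, dp[23]=3, dp[24]=4, dp[25]=3
Minimum coins for 25 = 3


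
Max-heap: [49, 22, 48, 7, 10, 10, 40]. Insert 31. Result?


Append 31: [49, 22, 48, 7, 10, 10, 40, 31]
Bubble up: swap idx 7(31) with idx 3(7); swap idx 3(31) with idx 1(22)
Result: [49, 31, 48, 22, 10, 10, 40, 7]


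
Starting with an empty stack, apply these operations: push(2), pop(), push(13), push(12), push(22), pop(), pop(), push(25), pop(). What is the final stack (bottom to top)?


push(2) -> [2]
pop() returns 2 -> []
push(13) -> [13]
push(12) -> [13, 12]
push(22) -> [13, 12, 22]
pop() returns 22 -> [13, 12]
pop() returns 12 -> [13]
push(25) -> [13, 25]
pop() returns 25 -> [13]
Final stack (bottom to top): [13]


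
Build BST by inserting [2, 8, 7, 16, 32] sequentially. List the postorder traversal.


Root = 2; build tree by BST insertion.
Postorder traversal: [7, 32, 16, 8, 2]


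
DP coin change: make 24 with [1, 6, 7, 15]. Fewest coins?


dp[0]=0; dp[i]=1+min(dp[i-c] for c in coins)
...dp[19]=3, dp[20]=3, dp[21]=2, dp[22]=2, dp[23]=3, dp[24]=4
Minimum coins for 24 = 4


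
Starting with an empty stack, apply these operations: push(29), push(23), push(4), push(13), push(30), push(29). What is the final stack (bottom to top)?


push(29) -> [29]
push(23) -> [29, 23]
push(4) -> [29, 23, 4]
push(13) -> [29, 23, 4, 13]
push(30) -> [29, 23, 4, 13, 30]
push(29) -> [29, 23, 4, 13, 30, 29]
Final stack (bottom to top): [29, 23, 4, 13, 30, 29]


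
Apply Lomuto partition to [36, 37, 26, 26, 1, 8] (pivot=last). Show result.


Elements <= 8 go left of pivot.
Result: [1, 8, 26, 26, 36, 37], pivot at index 1


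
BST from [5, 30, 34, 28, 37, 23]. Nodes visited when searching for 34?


BST root = 5
Search for 34: compare at each node
Path: [5, 30, 34]


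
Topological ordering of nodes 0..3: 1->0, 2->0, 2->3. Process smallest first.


Kahn's algorithm, process smallest node first
Order: [1, 2, 0, 3]


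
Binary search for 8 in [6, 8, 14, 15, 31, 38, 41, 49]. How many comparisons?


Search for 8:
[0,7] mid=3 arr[3]=15
[0,2] mid=1 arr[1]=8
Total: 2 comparisons


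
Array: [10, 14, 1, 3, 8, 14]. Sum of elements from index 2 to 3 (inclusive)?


Prefix sums: [0, 10, 24, 25, 28, 36, 50]
Sum[2..3] = prefix[4] - prefix[2] = 28 - 24 = 4


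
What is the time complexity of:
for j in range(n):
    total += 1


Per nesting level: O(n) = O(n)
Complexity: O(n)


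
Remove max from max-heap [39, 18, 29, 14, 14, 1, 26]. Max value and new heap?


Max = 39
Replace root with last, heapify down
Resulting heap: [29, 18, 26, 14, 14, 1]


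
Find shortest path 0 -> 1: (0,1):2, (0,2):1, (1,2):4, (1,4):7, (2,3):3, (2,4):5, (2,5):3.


Dijkstra from 0:
Distances: {0: 0, 1: 2, 2: 1, 3: 4, 4: 6, 5: 4}
Shortest distance to 1 = 2, path = [0, 1]


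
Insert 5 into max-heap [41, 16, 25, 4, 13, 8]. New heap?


Append 5: [41, 16, 25, 4, 13, 8, 5]
Bubble up: no swaps needed
Result: [41, 16, 25, 4, 13, 8, 5]


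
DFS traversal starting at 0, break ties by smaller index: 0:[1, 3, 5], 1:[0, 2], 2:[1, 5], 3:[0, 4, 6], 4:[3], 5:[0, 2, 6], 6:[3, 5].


DFS stack-based: start with [0]
Visit order: [0, 1, 2, 5, 6, 3, 4]


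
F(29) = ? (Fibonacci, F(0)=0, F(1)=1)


F(n)=F(n-1)+F(n-2)
...F(27)=196418, F(28)=317811, F(29)=514229


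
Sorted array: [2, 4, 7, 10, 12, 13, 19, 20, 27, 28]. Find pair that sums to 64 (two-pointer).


Two pointers: lo=0, hi=9
No pair sums to 64


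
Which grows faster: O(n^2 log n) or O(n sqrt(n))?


n^1.5 grows slower than n^2 log n
O(n sqrt(n)) is asymptotically smaller; O(n^2 log n) grows faster


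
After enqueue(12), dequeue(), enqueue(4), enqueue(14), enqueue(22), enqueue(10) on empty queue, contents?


enqueue(12) -> [12]
dequeue() returns 12 -> []
enqueue(4) -> [4]
enqueue(14) -> [4, 14]
enqueue(22) -> [4, 14, 22]
enqueue(10) -> [4, 14, 22, 10]
Final queue (front to back): [4, 14, 22, 10]


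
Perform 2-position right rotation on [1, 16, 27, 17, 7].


Right rotate by 2: [17, 7, 1, 16, 27]


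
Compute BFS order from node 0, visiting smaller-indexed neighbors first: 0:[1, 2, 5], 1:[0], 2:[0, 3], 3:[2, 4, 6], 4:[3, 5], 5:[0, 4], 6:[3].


BFS queue: start with [0]
Visit order: [0, 1, 2, 5, 3, 4, 6]


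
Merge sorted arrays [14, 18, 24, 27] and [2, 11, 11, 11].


Compare heads, take smaller each step.
Merged: [2, 11, 11, 11, 14, 18, 24, 27]


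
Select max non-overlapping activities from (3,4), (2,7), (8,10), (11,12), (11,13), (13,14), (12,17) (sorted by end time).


Greedy: pick earliest-ending, then skip overlaps.
Selected (4 activities): [(3, 4), (8, 10), (11, 12), (13, 14)]


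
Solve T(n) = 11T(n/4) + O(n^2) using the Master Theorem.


a=11, b=4, c=2. log_4(11)=1.730 < c=2. Case 3: O(n^c) = O(n^2)
Complexity: O(n^2)


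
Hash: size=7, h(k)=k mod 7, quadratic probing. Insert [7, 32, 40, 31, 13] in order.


Insertions: 7->slot 0; 32->slot 4; 40->slot 5; 31->slot 3; 13->slot 6
Table: [7, None, None, 31, 32, 40, 13]


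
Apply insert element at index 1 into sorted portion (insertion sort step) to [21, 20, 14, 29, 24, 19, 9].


After one pass: [20, 21, 14, 29, 24, 19, 9]


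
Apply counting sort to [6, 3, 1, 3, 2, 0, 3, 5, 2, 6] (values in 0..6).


Count array: [1, 1, 2, 3, 0, 1, 2]
Reconstruct: [0, 1, 2, 2, 3, 3, 3, 5, 6, 6]


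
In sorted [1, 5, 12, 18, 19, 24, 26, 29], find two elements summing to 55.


Two pointers: lo=0, hi=7
Found pair: (26, 29) summing to 55


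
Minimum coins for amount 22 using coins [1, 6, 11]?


dp[0]=0; dp[i]=1+min(dp[i-c] for c in coins)
...dp[17]=2, dp[18]=3, dp[19]=4, dp[20]=5, dp[21]=6, dp[22]=2
Minimum coins for 22 = 2


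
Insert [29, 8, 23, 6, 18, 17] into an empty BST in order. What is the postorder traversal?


Root = 29; build tree by BST insertion.
Postorder traversal: [6, 17, 18, 23, 8, 29]


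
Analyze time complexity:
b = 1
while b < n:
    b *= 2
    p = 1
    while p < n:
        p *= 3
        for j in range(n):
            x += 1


Per nesting level: O(log n) * O(log n) * O(n) = O(n (log n)^2)
Complexity: O(n (log n)^2)


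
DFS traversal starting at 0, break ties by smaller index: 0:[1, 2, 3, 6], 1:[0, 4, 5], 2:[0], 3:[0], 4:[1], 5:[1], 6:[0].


DFS stack-based: start with [0]
Visit order: [0, 1, 4, 5, 2, 3, 6]


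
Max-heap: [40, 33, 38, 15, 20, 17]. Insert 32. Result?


Append 32: [40, 33, 38, 15, 20, 17, 32]
Bubble up: no swaps needed
Result: [40, 33, 38, 15, 20, 17, 32]


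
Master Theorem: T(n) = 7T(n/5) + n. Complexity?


a=7, b=5, c=1. log_5(7)=1.209 > c=1. Case 1: O(n^log_b(a)) = O(n^1.209)
Complexity: O(n^1.209)


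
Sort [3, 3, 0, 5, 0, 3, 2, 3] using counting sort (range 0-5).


Count array: [2, 0, 1, 4, 0, 1]
Reconstruct: [0, 0, 2, 3, 3, 3, 3, 5]


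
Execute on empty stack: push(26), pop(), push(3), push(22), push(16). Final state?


push(26) -> [26]
pop() returns 26 -> []
push(3) -> [3]
push(22) -> [3, 22]
push(16) -> [3, 22, 16]
Final stack (bottom to top): [3, 22, 16]


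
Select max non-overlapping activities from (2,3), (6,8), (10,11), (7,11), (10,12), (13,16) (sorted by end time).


Greedy: pick earliest-ending, then skip overlaps.
Selected (4 activities): [(2, 3), (6, 8), (10, 11), (13, 16)]


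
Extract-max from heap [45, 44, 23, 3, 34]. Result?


Max = 45
Replace root with last, heapify down
Resulting heap: [44, 34, 23, 3]


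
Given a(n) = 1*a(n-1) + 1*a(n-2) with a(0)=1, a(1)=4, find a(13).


Build bottom-up:
...a(11)=411, a(12)=665, a(13)=1*665+1*411=1076


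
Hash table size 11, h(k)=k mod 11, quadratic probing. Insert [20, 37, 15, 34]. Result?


Insertions: 20->slot 9; 37->slot 4; 15->slot 5; 34->slot 1
Table: [None, 34, None, None, 37, 15, None, None, None, 20, None]


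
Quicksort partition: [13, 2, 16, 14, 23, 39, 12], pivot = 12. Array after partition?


Elements <= 12 go left of pivot.
Result: [2, 12, 16, 14, 23, 39, 13], pivot at index 1


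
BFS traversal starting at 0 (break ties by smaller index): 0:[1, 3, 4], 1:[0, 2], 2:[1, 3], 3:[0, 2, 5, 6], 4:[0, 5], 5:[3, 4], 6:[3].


BFS queue: start with [0]
Visit order: [0, 1, 3, 4, 2, 5, 6]


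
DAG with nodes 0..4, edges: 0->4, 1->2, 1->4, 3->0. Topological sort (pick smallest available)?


Kahn's algorithm, process smallest node first
Order: [1, 2, 3, 0, 4]


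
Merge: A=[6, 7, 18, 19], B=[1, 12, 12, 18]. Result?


Compare heads, take smaller each step.
Merged: [1, 6, 7, 12, 12, 18, 18, 19]


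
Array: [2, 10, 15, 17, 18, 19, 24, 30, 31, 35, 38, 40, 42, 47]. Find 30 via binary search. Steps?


Search for 30:
[0,13] mid=6 arr[6]=24
[7,13] mid=10 arr[10]=38
[7,9] mid=8 arr[8]=31
[7,7] mid=7 arr[7]=30
Total: 4 comparisons


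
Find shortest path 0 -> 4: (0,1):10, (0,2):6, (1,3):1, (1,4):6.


Dijkstra from 0:
Distances: {0: 0, 1: 10, 2: 6, 3: 11, 4: 16}
Shortest distance to 4 = 16, path = [0, 1, 4]


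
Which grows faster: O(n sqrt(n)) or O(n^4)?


n^1.5 grows slower than quartic
O(n sqrt(n)) is asymptotically smaller; O(n^4) grows faster


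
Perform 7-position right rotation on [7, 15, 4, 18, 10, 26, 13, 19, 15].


Right rotate by 7: [4, 18, 10, 26, 13, 19, 15, 7, 15]


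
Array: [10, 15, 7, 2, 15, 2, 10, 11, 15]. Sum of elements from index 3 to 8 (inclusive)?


Prefix sums: [0, 10, 25, 32, 34, 49, 51, 61, 72, 87]
Sum[3..8] = prefix[9] - prefix[3] = 87 - 32 = 55


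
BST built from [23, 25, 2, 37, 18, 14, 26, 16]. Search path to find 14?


BST root = 23
Search for 14: compare at each node
Path: [23, 2, 18, 14]


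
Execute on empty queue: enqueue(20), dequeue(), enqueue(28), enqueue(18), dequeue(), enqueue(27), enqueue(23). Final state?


enqueue(20) -> [20]
dequeue() returns 20 -> []
enqueue(28) -> [28]
enqueue(18) -> [28, 18]
dequeue() returns 28 -> [18]
enqueue(27) -> [18, 27]
enqueue(23) -> [18, 27, 23]
Final queue (front to back): [18, 27, 23]


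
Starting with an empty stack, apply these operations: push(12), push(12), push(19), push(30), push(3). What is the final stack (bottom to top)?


push(12) -> [12]
push(12) -> [12, 12]
push(19) -> [12, 12, 19]
push(30) -> [12, 12, 19, 30]
push(3) -> [12, 12, 19, 30, 3]
Final stack (bottom to top): [12, 12, 19, 30, 3]


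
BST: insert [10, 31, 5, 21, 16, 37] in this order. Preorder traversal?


Root = 10; build tree by BST insertion.
Preorder traversal: [10, 5, 31, 21, 16, 37]


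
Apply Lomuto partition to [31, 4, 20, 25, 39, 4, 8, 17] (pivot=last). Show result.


Elements <= 17 go left of pivot.
Result: [4, 4, 8, 17, 39, 31, 20, 25], pivot at index 3


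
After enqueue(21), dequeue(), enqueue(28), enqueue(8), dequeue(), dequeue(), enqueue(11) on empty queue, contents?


enqueue(21) -> [21]
dequeue() returns 21 -> []
enqueue(28) -> [28]
enqueue(8) -> [28, 8]
dequeue() returns 28 -> [8]
dequeue() returns 8 -> []
enqueue(11) -> [11]
Final queue (front to back): [11]


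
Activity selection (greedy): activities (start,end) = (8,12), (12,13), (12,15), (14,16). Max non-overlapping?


Greedy: pick earliest-ending, then skip overlaps.
Selected (3 activities): [(8, 12), (12, 13), (14, 16)]


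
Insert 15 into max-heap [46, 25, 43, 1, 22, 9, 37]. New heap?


Append 15: [46, 25, 43, 1, 22, 9, 37, 15]
Bubble up: swap idx 7(15) with idx 3(1)
Result: [46, 25, 43, 15, 22, 9, 37, 1]


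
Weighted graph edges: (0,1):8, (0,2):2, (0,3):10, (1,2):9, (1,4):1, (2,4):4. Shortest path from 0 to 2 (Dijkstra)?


Dijkstra from 0:
Distances: {0: 0, 1: 7, 2: 2, 3: 10, 4: 6}
Shortest distance to 2 = 2, path = [0, 2]


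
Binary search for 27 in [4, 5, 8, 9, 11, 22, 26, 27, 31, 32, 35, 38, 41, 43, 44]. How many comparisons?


Search for 27:
[0,14] mid=7 arr[7]=27
Total: 1 comparisons


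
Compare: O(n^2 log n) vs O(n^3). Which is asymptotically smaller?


n^2 log n grows slower than cubic
O(n^2 log n) is asymptotically smaller; O(n^3) grows faster


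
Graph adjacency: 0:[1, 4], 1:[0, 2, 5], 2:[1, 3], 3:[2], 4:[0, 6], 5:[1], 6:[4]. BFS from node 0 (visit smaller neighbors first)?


BFS queue: start with [0]
Visit order: [0, 1, 4, 2, 5, 6, 3]


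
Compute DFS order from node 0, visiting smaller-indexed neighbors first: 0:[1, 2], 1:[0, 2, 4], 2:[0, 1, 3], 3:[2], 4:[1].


DFS stack-based: start with [0]
Visit order: [0, 1, 2, 3, 4]


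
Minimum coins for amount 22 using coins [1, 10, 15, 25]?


dp[0]=0; dp[i]=1+min(dp[i-c] for c in coins)
...dp[17]=3, dp[18]=4, dp[19]=5, dp[20]=2, dp[21]=3, dp[22]=4
Minimum coins for 22 = 4


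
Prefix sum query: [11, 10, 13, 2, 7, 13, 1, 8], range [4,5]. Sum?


Prefix sums: [0, 11, 21, 34, 36, 43, 56, 57, 65]
Sum[4..5] = prefix[6] - prefix[4] = 56 - 36 = 20


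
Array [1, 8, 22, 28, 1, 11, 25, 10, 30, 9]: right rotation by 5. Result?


Right rotate by 5: [11, 25, 10, 30, 9, 1, 8, 22, 28, 1]


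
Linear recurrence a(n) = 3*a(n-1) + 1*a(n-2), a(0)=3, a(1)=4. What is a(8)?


Build bottom-up:
...a(6)=1767, a(7)=5836, a(8)=3*5836+1*1767=19275


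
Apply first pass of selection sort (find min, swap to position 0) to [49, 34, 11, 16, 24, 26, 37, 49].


After one pass: [11, 34, 49, 16, 24, 26, 37, 49]


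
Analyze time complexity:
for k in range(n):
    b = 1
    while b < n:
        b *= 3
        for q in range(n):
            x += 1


Per nesting level: O(n) * O(log n) * O(n) = O(n^2 log n)
Complexity: O(n^2 log n)


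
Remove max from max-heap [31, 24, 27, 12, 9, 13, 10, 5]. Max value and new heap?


Max = 31
Replace root with last, heapify down
Resulting heap: [27, 24, 13, 12, 9, 5, 10]


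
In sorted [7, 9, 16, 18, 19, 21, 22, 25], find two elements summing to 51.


Two pointers: lo=0, hi=7
No pair sums to 51


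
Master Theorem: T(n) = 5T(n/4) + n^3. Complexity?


a=5, b=4, c=3. log_4(5)=1.161 < c=3. Case 3: O(n^c) = O(n^3)
Complexity: O(n^3)


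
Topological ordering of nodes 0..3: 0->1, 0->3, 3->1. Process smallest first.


Kahn's algorithm, process smallest node first
Order: [0, 2, 3, 1]


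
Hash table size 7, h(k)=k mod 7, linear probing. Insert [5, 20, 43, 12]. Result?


Insertions: 5->slot 5; 20->slot 6; 43->slot 1; 12->slot 0
Table: [12, 43, None, None, None, 5, 20]


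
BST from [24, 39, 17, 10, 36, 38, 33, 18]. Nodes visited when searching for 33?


BST root = 24
Search for 33: compare at each node
Path: [24, 39, 36, 33]


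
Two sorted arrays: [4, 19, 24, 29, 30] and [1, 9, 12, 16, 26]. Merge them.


Compare heads, take smaller each step.
Merged: [1, 4, 9, 12, 16, 19, 24, 26, 29, 30]


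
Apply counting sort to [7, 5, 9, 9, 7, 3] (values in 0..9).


Count array: [0, 0, 0, 1, 0, 1, 0, 2, 0, 2]
Reconstruct: [3, 5, 7, 7, 9, 9]


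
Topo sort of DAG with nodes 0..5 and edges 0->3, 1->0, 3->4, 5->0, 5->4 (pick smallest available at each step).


Kahn's algorithm, process smallest node first
Order: [1, 2, 5, 0, 3, 4]


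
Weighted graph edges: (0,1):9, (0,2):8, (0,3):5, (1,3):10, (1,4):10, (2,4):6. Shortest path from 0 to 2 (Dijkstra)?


Dijkstra from 0:
Distances: {0: 0, 1: 9, 2: 8, 3: 5, 4: 14}
Shortest distance to 2 = 8, path = [0, 2]


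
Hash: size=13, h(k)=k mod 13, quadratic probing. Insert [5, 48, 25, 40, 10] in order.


Insertions: 5->slot 5; 48->slot 9; 25->slot 12; 40->slot 1; 10->slot 10
Table: [None, 40, None, None, None, 5, None, None, None, 48, 10, None, 25]


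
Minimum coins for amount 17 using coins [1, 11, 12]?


dp[0]=0; dp[i]=1+min(dp[i-c] for c in coins)
...dp[12]=1, dp[13]=2, dp[14]=3, dp[15]=4, dp[16]=5, dp[17]=6
Minimum coins for 17 = 6


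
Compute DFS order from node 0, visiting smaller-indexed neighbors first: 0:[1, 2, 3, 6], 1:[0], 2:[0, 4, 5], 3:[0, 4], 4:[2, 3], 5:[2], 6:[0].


DFS stack-based: start with [0]
Visit order: [0, 1, 2, 4, 3, 5, 6]


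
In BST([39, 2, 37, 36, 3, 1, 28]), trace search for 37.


BST root = 39
Search for 37: compare at each node
Path: [39, 2, 37]


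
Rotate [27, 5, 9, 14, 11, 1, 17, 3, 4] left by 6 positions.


Left rotate by 6: [17, 3, 4, 27, 5, 9, 14, 11, 1]


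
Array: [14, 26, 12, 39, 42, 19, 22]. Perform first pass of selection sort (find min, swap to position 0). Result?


After one pass: [12, 26, 14, 39, 42, 19, 22]


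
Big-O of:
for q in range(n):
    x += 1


Per nesting level: O(n) = O(n)
Complexity: O(n)


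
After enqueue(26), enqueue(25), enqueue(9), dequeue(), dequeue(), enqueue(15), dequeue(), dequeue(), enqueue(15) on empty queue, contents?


enqueue(26) -> [26]
enqueue(25) -> [26, 25]
enqueue(9) -> [26, 25, 9]
dequeue() returns 26 -> [25, 9]
dequeue() returns 25 -> [9]
enqueue(15) -> [9, 15]
dequeue() returns 9 -> [15]
dequeue() returns 15 -> []
enqueue(15) -> [15]
Final queue (front to back): [15]


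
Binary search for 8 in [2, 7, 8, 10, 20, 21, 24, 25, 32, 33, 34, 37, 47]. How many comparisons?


Search for 8:
[0,12] mid=6 arr[6]=24
[0,5] mid=2 arr[2]=8
Total: 2 comparisons


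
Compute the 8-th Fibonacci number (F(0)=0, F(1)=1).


F(n)=F(n-1)+F(n-2)
...F(6)=8, F(7)=13, F(8)=21


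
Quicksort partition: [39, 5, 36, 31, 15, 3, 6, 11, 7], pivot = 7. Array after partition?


Elements <= 7 go left of pivot.
Result: [5, 3, 6, 7, 15, 39, 36, 11, 31], pivot at index 3


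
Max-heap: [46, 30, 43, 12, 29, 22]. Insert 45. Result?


Append 45: [46, 30, 43, 12, 29, 22, 45]
Bubble up: swap idx 6(45) with idx 2(43)
Result: [46, 30, 45, 12, 29, 22, 43]


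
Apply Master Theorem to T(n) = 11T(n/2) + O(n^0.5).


a=11, b=2, c=0.5. log_2(11)=3.459 > c=0.5. Case 1: O(n^log_b(a)) = O(n^3.459)
Complexity: O(n^3.459)


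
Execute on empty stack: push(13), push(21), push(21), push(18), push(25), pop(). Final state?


push(13) -> [13]
push(21) -> [13, 21]
push(21) -> [13, 21, 21]
push(18) -> [13, 21, 21, 18]
push(25) -> [13, 21, 21, 18, 25]
pop() returns 25 -> [13, 21, 21, 18]
Final stack (bottom to top): [13, 21, 21, 18]


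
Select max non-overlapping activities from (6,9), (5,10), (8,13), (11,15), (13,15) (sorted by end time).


Greedy: pick earliest-ending, then skip overlaps.
Selected (2 activities): [(6, 9), (11, 15)]


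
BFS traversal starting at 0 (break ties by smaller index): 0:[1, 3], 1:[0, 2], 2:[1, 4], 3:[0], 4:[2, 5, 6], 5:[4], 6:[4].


BFS queue: start with [0]
Visit order: [0, 1, 3, 2, 4, 5, 6]


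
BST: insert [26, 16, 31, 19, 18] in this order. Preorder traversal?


Root = 26; build tree by BST insertion.
Preorder traversal: [26, 16, 19, 18, 31]


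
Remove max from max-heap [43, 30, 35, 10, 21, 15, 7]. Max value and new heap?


Max = 43
Replace root with last, heapify down
Resulting heap: [35, 30, 15, 10, 21, 7]


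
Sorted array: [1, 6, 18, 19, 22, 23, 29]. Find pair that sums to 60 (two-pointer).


Two pointers: lo=0, hi=6
No pair sums to 60


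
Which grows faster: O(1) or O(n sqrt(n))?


constant grows slower than n^1.5
O(1) is asymptotically smaller; O(n sqrt(n)) grows faster


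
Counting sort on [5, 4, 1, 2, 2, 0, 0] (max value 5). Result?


Count array: [2, 1, 2, 0, 1, 1]
Reconstruct: [0, 0, 1, 2, 2, 4, 5]


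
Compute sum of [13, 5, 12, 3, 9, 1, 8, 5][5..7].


Prefix sums: [0, 13, 18, 30, 33, 42, 43, 51, 56]
Sum[5..7] = prefix[8] - prefix[5] = 56 - 42 = 14


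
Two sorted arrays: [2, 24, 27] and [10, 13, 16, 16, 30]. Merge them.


Compare heads, take smaller each step.
Merged: [2, 10, 13, 16, 16, 24, 27, 30]


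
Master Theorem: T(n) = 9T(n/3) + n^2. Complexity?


a=9, b=3, c=2. log_3(9)=2 = c=2. Case 2: O(n^c log n) = O(n^2 log n)
Complexity: O(n^2 log n)


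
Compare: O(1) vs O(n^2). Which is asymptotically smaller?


constant grows slower than quadratic
O(1) is asymptotically smaller; O(n^2) grows faster


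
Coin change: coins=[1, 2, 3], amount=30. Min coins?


dp[0]=0; dp[i]=1+min(dp[i-c] for c in coins)
...dp[25]=9, dp[26]=9, dp[27]=9, dp[28]=10, dp[29]=10, dp[30]=10
Minimum coins for 30 = 10


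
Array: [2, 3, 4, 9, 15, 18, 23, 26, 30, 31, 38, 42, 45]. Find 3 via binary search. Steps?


Search for 3:
[0,12] mid=6 arr[6]=23
[0,5] mid=2 arr[2]=4
[0,1] mid=0 arr[0]=2
[1,1] mid=1 arr[1]=3
Total: 4 comparisons


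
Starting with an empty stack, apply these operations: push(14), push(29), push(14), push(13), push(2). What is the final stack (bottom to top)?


push(14) -> [14]
push(29) -> [14, 29]
push(14) -> [14, 29, 14]
push(13) -> [14, 29, 14, 13]
push(2) -> [14, 29, 14, 13, 2]
Final stack (bottom to top): [14, 29, 14, 13, 2]


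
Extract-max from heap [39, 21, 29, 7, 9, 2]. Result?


Max = 39
Replace root with last, heapify down
Resulting heap: [29, 21, 2, 7, 9]


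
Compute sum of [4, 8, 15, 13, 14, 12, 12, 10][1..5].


Prefix sums: [0, 4, 12, 27, 40, 54, 66, 78, 88]
Sum[1..5] = prefix[6] - prefix[1] = 66 - 4 = 62


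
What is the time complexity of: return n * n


Analysis: constant-time operation, no loop
Complexity: O(1)


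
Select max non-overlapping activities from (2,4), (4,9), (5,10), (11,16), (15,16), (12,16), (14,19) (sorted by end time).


Greedy: pick earliest-ending, then skip overlaps.
Selected (3 activities): [(2, 4), (4, 9), (11, 16)]


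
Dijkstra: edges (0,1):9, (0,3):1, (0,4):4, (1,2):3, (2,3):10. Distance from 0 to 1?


Dijkstra from 0:
Distances: {0: 0, 1: 9, 2: 11, 3: 1, 4: 4}
Shortest distance to 1 = 9, path = [0, 1]


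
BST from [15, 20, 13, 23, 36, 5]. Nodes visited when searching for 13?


BST root = 15
Search for 13: compare at each node
Path: [15, 13]


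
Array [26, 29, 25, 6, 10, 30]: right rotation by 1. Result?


Right rotate by 1: [30, 26, 29, 25, 6, 10]


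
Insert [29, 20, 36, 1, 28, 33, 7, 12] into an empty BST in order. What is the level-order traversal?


Root = 29; build tree by BST insertion.
Level-Order traversal: [29, 20, 36, 1, 28, 33, 7, 12]


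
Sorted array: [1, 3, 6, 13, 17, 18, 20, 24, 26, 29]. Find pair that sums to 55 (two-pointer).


Two pointers: lo=0, hi=9
Found pair: (26, 29) summing to 55


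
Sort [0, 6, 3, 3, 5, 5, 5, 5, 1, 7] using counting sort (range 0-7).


Count array: [1, 1, 0, 2, 0, 4, 1, 1]
Reconstruct: [0, 1, 3, 3, 5, 5, 5, 5, 6, 7]


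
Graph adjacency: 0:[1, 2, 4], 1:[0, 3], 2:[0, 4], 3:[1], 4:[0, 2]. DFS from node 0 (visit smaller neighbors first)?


DFS stack-based: start with [0]
Visit order: [0, 1, 3, 2, 4]


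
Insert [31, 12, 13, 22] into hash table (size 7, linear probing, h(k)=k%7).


Insertions: 31->slot 3; 12->slot 5; 13->slot 6; 22->slot 1
Table: [None, 22, None, 31, None, 12, 13]


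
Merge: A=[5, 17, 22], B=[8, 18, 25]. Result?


Compare heads, take smaller each step.
Merged: [5, 8, 17, 18, 22, 25]


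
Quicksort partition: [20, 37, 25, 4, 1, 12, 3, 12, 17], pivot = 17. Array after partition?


Elements <= 17 go left of pivot.
Result: [4, 1, 12, 3, 12, 17, 20, 37, 25], pivot at index 5


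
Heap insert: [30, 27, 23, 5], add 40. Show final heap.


Append 40: [30, 27, 23, 5, 40]
Bubble up: swap idx 4(40) with idx 1(27); swap idx 1(40) with idx 0(30)
Result: [40, 30, 23, 5, 27]


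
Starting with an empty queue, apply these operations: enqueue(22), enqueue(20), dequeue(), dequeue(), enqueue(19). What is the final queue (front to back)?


enqueue(22) -> [22]
enqueue(20) -> [22, 20]
dequeue() returns 22 -> [20]
dequeue() returns 20 -> []
enqueue(19) -> [19]
Final queue (front to back): [19]


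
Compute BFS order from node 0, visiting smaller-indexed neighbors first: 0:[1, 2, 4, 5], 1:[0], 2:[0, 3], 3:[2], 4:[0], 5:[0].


BFS queue: start with [0]
Visit order: [0, 1, 2, 4, 5, 3]


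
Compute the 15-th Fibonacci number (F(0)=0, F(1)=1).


F(n)=F(n-1)+F(n-2)
...F(13)=233, F(14)=377, F(15)=610


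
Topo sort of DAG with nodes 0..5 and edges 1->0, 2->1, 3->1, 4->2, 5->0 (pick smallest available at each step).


Kahn's algorithm, process smallest node first
Order: [3, 4, 2, 1, 5, 0]


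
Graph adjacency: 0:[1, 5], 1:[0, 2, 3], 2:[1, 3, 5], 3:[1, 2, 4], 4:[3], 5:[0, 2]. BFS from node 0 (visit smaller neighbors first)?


BFS queue: start with [0]
Visit order: [0, 1, 5, 2, 3, 4]


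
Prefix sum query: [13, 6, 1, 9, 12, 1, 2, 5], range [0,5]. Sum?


Prefix sums: [0, 13, 19, 20, 29, 41, 42, 44, 49]
Sum[0..5] = prefix[6] - prefix[0] = 42 - 0 = 42


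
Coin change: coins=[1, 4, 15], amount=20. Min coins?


dp[0]=0; dp[i]=1+min(dp[i-c] for c in coins)
...dp[15]=1, dp[16]=2, dp[17]=3, dp[18]=4, dp[19]=2, dp[20]=3
Minimum coins for 20 = 3


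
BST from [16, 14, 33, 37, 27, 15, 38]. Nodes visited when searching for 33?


BST root = 16
Search for 33: compare at each node
Path: [16, 33]


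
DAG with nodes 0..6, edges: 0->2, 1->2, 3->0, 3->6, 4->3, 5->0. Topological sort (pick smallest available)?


Kahn's algorithm, process smallest node first
Order: [1, 4, 3, 5, 0, 2, 6]


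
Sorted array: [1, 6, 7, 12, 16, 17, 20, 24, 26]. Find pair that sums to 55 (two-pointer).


Two pointers: lo=0, hi=8
No pair sums to 55


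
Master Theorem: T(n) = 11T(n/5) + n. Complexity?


a=11, b=5, c=1. log_5(11)=1.490 > c=1. Case 1: O(n^log_b(a)) = O(n^1.490)
Complexity: O(n^1.490)


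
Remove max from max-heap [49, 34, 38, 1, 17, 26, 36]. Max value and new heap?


Max = 49
Replace root with last, heapify down
Resulting heap: [38, 34, 36, 1, 17, 26]


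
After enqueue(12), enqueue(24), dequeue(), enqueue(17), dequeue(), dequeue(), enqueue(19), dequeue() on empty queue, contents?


enqueue(12) -> [12]
enqueue(24) -> [12, 24]
dequeue() returns 12 -> [24]
enqueue(17) -> [24, 17]
dequeue() returns 24 -> [17]
dequeue() returns 17 -> []
enqueue(19) -> [19]
dequeue() returns 19 -> []
Final queue (front to back): []


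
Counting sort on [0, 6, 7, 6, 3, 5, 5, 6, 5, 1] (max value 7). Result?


Count array: [1, 1, 0, 1, 0, 3, 3, 1]
Reconstruct: [0, 1, 3, 5, 5, 5, 6, 6, 6, 7]


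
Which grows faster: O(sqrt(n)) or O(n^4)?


sublinear grows slower than quartic
O(sqrt(n)) is asymptotically smaller; O(n^4) grows faster


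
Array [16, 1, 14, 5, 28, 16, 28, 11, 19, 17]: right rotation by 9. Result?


Right rotate by 9: [1, 14, 5, 28, 16, 28, 11, 19, 17, 16]


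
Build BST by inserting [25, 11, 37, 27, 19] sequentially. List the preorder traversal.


Root = 25; build tree by BST insertion.
Preorder traversal: [25, 11, 19, 37, 27]


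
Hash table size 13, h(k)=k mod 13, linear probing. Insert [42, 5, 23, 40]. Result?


Insertions: 42->slot 3; 5->slot 5; 23->slot 10; 40->slot 1
Table: [None, 40, None, 42, None, 5, None, None, None, None, 23, None, None]


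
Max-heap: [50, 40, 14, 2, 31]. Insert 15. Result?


Append 15: [50, 40, 14, 2, 31, 15]
Bubble up: swap idx 5(15) with idx 2(14)
Result: [50, 40, 15, 2, 31, 14]


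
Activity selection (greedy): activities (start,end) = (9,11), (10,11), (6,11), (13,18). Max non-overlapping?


Greedy: pick earliest-ending, then skip overlaps.
Selected (2 activities): [(9, 11), (13, 18)]


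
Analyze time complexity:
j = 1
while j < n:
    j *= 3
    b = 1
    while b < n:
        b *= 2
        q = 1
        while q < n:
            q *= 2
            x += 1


Per nesting level: O(log n) * O(log n) * O(log n) = O((log n)^3)
Complexity: O((log n)^3)


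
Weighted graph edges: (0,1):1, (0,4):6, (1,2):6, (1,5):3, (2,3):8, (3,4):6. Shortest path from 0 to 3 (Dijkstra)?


Dijkstra from 0:
Distances: {0: 0, 1: 1, 2: 7, 3: 12, 4: 6, 5: 4}
Shortest distance to 3 = 12, path = [0, 4, 3]


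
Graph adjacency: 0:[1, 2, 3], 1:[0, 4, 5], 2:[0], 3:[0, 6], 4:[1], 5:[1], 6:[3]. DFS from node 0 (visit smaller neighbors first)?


DFS stack-based: start with [0]
Visit order: [0, 1, 4, 5, 2, 3, 6]


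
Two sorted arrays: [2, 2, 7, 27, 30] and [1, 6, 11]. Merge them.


Compare heads, take smaller each step.
Merged: [1, 2, 2, 6, 7, 11, 27, 30]


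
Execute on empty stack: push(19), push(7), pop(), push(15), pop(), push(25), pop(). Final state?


push(19) -> [19]
push(7) -> [19, 7]
pop() returns 7 -> [19]
push(15) -> [19, 15]
pop() returns 15 -> [19]
push(25) -> [19, 25]
pop() returns 25 -> [19]
Final stack (bottom to top): [19]


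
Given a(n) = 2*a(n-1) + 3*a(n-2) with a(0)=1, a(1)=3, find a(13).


Build bottom-up:
...a(11)=177147, a(12)=531441, a(13)=2*531441+3*177147=1594323


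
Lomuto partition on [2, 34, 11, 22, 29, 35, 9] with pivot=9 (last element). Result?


Elements <= 9 go left of pivot.
Result: [2, 9, 11, 22, 29, 35, 34], pivot at index 1


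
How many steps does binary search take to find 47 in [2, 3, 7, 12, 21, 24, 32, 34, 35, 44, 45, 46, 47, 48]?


Search for 47:
[0,13] mid=6 arr[6]=32
[7,13] mid=10 arr[10]=45
[11,13] mid=12 arr[12]=47
Total: 3 comparisons


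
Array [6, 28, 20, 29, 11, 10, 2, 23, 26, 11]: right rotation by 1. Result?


Right rotate by 1: [11, 6, 28, 20, 29, 11, 10, 2, 23, 26]


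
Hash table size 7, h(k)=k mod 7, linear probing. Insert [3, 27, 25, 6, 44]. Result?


Insertions: 3->slot 3; 27->slot 6; 25->slot 4; 6->slot 0; 44->slot 2
Table: [6, None, 44, 3, 25, None, 27]


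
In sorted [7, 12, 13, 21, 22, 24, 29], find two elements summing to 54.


Two pointers: lo=0, hi=6
No pair sums to 54


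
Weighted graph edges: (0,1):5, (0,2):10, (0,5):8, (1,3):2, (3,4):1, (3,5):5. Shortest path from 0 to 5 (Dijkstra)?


Dijkstra from 0:
Distances: {0: 0, 1: 5, 2: 10, 3: 7, 4: 8, 5: 8}
Shortest distance to 5 = 8, path = [0, 5]


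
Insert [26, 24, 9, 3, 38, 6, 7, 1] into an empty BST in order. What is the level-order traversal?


Root = 26; build tree by BST insertion.
Level-Order traversal: [26, 24, 38, 9, 3, 1, 6, 7]


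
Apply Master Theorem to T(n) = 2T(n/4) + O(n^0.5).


a=2, b=4, c=0.5. log_4(2)=0.5 = c=0.5. Case 2: O(n^c log n) = O(sqrt(n) log n)
Complexity: O(sqrt(n) log n)


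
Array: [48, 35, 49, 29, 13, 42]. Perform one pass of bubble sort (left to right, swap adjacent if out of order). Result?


After one pass: [35, 48, 29, 13, 42, 49]


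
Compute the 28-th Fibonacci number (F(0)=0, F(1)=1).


F(n)=F(n-1)+F(n-2)
...F(26)=121393, F(27)=196418, F(28)=317811


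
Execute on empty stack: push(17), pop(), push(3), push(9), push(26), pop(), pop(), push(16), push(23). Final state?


push(17) -> [17]
pop() returns 17 -> []
push(3) -> [3]
push(9) -> [3, 9]
push(26) -> [3, 9, 26]
pop() returns 26 -> [3, 9]
pop() returns 9 -> [3]
push(16) -> [3, 16]
push(23) -> [3, 16, 23]
Final stack (bottom to top): [3, 16, 23]


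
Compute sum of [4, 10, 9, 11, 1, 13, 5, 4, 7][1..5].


Prefix sums: [0, 4, 14, 23, 34, 35, 48, 53, 57, 64]
Sum[1..5] = prefix[6] - prefix[1] = 48 - 4 = 44


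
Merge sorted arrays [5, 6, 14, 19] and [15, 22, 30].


Compare heads, take smaller each step.
Merged: [5, 6, 14, 15, 19, 22, 30]


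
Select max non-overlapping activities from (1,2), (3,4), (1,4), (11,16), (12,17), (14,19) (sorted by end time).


Greedy: pick earliest-ending, then skip overlaps.
Selected (3 activities): [(1, 2), (3, 4), (11, 16)]


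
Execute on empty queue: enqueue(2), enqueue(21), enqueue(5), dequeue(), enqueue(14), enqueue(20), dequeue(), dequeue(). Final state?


enqueue(2) -> [2]
enqueue(21) -> [2, 21]
enqueue(5) -> [2, 21, 5]
dequeue() returns 2 -> [21, 5]
enqueue(14) -> [21, 5, 14]
enqueue(20) -> [21, 5, 14, 20]
dequeue() returns 21 -> [5, 14, 20]
dequeue() returns 5 -> [14, 20]
Final queue (front to back): [14, 20]


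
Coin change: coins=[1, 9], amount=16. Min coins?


dp[0]=0; dp[i]=1+min(dp[i-c] for c in coins)
...dp[11]=3, dp[12]=4, dp[13]=5, dp[14]=6, dp[15]=7, dp[16]=8
Minimum coins for 16 = 8


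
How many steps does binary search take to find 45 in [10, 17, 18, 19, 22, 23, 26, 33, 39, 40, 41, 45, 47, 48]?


Search for 45:
[0,13] mid=6 arr[6]=26
[7,13] mid=10 arr[10]=41
[11,13] mid=12 arr[12]=47
[11,11] mid=11 arr[11]=45
Total: 4 comparisons


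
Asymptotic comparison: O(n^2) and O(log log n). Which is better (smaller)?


double-logarithmic grows slower than quadratic
O(log log n) is asymptotically smaller; O(n^2) grows faster


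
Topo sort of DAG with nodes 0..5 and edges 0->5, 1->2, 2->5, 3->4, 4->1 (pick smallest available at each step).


Kahn's algorithm, process smallest node first
Order: [0, 3, 4, 1, 2, 5]


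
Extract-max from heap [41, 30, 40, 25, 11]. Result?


Max = 41
Replace root with last, heapify down
Resulting heap: [40, 30, 11, 25]


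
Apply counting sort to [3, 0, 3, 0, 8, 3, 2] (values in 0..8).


Count array: [2, 0, 1, 3, 0, 0, 0, 0, 1]
Reconstruct: [0, 0, 2, 3, 3, 3, 8]


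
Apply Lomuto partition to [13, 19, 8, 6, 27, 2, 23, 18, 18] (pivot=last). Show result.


Elements <= 18 go left of pivot.
Result: [13, 8, 6, 2, 18, 18, 23, 27, 19], pivot at index 5


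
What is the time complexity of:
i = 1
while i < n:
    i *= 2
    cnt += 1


Per nesting level: O(log n) = O(log n)
Complexity: O(log n)


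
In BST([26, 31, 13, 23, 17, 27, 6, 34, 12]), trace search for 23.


BST root = 26
Search for 23: compare at each node
Path: [26, 13, 23]


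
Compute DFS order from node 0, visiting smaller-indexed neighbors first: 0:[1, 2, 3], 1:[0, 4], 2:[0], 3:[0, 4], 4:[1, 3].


DFS stack-based: start with [0]
Visit order: [0, 1, 4, 3, 2]


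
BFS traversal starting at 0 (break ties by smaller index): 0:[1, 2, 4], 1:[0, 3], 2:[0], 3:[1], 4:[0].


BFS queue: start with [0]
Visit order: [0, 1, 2, 4, 3]


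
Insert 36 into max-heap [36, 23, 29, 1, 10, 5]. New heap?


Append 36: [36, 23, 29, 1, 10, 5, 36]
Bubble up: swap idx 6(36) with idx 2(29)
Result: [36, 23, 36, 1, 10, 5, 29]


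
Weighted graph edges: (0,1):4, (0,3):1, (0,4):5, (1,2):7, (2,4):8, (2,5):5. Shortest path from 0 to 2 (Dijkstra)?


Dijkstra from 0:
Distances: {0: 0, 1: 4, 2: 11, 3: 1, 4: 5, 5: 16}
Shortest distance to 2 = 11, path = [0, 1, 2]


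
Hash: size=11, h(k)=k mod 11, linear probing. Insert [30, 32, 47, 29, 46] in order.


Insertions: 30->slot 8; 32->slot 10; 47->slot 3; 29->slot 7; 46->slot 2
Table: [None, None, 46, 47, None, None, None, 29, 30, None, 32]
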